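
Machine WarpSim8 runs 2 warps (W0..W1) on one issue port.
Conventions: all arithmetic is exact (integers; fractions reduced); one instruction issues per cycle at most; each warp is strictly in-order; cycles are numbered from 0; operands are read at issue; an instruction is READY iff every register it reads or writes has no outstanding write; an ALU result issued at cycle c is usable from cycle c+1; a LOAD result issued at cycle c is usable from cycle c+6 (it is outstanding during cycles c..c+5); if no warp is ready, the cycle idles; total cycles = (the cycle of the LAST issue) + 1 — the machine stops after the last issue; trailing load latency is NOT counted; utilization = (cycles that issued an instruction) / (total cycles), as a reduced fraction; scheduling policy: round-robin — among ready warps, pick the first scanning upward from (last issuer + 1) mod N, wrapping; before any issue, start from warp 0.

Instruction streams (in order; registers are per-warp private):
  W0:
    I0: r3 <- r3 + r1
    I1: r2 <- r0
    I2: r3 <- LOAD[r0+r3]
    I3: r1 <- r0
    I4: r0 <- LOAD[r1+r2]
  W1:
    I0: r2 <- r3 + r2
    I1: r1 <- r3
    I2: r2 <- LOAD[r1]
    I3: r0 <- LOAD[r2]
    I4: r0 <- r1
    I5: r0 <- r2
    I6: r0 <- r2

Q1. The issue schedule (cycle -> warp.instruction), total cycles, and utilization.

cycle 0: W0.I0
cycle 1: W1.I0
cycle 2: W0.I1
cycle 3: W1.I1
cycle 4: W0.I2
cycle 5: W1.I2
cycle 6: W0.I3
cycle 7: W0.I4
cycle 8: idle
cycle 9: idle
cycle 10: idle
cycle 11: W1.I3
cycle 12: idle
cycle 13: idle
cycle 14: idle
cycle 15: idle
cycle 16: idle
cycle 17: W1.I4
cycle 18: W1.I5
cycle 19: W1.I6

Answer: 20 cycles, utilization 3/5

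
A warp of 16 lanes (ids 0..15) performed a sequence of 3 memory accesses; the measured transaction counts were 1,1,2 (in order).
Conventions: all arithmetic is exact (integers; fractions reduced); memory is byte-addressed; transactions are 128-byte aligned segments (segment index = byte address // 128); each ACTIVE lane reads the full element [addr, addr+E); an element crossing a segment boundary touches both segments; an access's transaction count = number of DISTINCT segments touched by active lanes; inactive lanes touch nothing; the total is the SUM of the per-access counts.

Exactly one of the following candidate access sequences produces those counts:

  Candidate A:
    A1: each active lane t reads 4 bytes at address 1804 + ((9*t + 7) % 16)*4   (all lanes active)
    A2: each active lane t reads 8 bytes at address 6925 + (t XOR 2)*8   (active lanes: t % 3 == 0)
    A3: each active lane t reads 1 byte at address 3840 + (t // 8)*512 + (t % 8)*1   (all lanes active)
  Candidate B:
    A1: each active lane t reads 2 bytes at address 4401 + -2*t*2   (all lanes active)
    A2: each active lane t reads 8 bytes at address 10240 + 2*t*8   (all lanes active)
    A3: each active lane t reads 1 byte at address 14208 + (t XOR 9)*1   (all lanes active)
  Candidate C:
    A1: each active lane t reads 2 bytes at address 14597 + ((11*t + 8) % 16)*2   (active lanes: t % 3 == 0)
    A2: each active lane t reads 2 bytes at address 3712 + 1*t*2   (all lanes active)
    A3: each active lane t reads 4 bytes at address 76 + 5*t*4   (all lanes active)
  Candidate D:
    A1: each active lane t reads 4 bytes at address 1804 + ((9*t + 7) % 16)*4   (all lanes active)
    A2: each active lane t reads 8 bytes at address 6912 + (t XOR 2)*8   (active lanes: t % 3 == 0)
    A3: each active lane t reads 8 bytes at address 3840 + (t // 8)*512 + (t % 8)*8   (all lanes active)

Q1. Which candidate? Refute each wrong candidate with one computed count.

A: A2 gives 2 transactions, not 1
B: A1 gives 2 transactions, not 1
C: A3 gives 3 transactions, not 2
D: all counts match (1,1,2)

Answer: D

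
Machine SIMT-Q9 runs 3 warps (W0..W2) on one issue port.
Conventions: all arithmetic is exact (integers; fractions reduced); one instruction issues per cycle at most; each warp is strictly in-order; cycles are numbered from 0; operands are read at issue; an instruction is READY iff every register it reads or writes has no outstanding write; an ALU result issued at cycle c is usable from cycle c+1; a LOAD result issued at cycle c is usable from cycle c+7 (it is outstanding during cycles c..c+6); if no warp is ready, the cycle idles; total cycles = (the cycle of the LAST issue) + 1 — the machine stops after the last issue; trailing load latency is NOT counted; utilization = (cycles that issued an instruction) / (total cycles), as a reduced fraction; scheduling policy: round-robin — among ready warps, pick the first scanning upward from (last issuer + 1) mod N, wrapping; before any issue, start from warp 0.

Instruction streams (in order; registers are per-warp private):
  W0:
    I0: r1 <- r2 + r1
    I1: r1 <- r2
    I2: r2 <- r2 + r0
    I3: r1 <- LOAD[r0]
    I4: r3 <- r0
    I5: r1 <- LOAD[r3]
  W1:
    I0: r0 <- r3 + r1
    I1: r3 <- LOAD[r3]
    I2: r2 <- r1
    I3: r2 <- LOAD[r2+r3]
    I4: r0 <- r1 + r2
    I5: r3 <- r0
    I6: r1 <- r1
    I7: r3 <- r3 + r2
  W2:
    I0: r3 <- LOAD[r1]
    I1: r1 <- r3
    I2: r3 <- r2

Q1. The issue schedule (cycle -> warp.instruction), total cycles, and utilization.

cycle 0: W0.I0
cycle 1: W1.I0
cycle 2: W2.I0
cycle 3: W0.I1
cycle 4: W1.I1
cycle 5: W0.I2
cycle 6: W1.I2
cycle 7: W0.I3
cycle 8: W0.I4
cycle 9: W2.I1
cycle 10: W2.I2
cycle 11: W1.I3
cycle 12: idle
cycle 13: idle
cycle 14: W0.I5
cycle 15: idle
cycle 16: idle
cycle 17: idle
cycle 18: W1.I4
cycle 19: W1.I5
cycle 20: W1.I6
cycle 21: W1.I7

Answer: 22 cycles, utilization 17/22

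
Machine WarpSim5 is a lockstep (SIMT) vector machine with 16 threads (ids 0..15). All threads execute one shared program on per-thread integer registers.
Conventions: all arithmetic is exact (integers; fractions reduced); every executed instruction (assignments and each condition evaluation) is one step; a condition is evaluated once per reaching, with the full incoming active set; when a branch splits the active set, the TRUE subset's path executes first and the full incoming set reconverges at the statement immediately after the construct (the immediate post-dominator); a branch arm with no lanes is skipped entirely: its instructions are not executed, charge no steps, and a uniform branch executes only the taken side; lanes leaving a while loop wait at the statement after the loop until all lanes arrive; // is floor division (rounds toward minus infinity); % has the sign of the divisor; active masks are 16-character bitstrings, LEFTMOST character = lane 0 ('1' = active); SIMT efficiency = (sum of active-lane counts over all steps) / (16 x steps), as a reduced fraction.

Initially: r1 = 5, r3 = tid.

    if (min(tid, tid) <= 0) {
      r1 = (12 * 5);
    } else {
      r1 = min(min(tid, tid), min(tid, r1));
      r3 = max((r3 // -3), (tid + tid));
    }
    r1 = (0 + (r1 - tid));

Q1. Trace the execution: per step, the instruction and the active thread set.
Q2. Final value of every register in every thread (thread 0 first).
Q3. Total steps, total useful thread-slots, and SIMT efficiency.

step 0: eval (min(tid, tid) <= 0)    1111111111111111
step 1: r1 <- (12 * 5)               1000000000000000
step 2: r1 <- min(min(tid, tid), min(tid, r1)) 0111111111111111
step 3: r3 <- max((r3 // -3), (tid + tid)) 0111111111111111
step 4: r1 <- (0 + (r1 - tid))       1111111111111111

Answer: 5 steps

r1: 60,0,0,0,0,0,-1,-2,-3,-4,-5,-6,-7,-8,-9,-10
r3: 0,2,4,6,8,10,12,14,16,18,20,22,24,26,28,30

steps = 5; useful = 63; efficiency = 63/80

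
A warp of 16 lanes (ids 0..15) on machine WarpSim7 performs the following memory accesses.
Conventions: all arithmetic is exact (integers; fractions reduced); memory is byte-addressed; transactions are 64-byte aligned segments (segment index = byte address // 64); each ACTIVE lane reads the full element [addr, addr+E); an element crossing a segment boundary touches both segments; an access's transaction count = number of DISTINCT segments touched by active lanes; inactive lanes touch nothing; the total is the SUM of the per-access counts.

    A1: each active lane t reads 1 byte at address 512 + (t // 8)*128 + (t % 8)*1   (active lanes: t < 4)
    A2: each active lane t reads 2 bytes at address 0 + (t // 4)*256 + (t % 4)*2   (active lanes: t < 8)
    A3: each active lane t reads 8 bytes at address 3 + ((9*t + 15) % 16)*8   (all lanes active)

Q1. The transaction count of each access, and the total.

A1: 1 transaction
A2: 2 transactions
A3: 3 transactions

Answer: 1,2,3; total 6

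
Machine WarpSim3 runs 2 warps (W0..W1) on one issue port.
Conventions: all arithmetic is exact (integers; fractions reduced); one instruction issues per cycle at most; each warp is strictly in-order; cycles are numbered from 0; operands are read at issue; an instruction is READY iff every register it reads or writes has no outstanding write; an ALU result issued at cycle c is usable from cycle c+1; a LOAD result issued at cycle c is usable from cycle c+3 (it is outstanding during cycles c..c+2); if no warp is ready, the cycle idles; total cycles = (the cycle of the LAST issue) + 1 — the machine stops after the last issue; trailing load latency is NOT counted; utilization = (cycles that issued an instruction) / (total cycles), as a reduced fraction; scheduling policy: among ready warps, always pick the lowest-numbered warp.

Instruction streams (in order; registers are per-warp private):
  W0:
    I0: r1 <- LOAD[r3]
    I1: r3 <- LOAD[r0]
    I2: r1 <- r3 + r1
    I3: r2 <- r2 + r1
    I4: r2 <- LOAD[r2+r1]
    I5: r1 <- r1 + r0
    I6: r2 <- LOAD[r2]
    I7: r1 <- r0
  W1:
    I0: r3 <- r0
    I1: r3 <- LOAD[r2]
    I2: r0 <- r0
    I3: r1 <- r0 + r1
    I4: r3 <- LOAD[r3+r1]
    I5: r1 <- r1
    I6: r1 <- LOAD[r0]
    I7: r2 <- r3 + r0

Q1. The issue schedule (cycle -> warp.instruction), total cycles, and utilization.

cycle 0: W0.I0
cycle 1: W0.I1
cycle 2: W1.I0
cycle 3: W1.I1
cycle 4: W0.I2
cycle 5: W0.I3
cycle 6: W0.I4
cycle 7: W0.I5
cycle 8: W1.I2
cycle 9: W0.I6
cycle 10: W0.I7
cycle 11: W1.I3
cycle 12: W1.I4
cycle 13: W1.I5
cycle 14: W1.I6
cycle 15: W1.I7

Answer: 16 cycles, utilization 1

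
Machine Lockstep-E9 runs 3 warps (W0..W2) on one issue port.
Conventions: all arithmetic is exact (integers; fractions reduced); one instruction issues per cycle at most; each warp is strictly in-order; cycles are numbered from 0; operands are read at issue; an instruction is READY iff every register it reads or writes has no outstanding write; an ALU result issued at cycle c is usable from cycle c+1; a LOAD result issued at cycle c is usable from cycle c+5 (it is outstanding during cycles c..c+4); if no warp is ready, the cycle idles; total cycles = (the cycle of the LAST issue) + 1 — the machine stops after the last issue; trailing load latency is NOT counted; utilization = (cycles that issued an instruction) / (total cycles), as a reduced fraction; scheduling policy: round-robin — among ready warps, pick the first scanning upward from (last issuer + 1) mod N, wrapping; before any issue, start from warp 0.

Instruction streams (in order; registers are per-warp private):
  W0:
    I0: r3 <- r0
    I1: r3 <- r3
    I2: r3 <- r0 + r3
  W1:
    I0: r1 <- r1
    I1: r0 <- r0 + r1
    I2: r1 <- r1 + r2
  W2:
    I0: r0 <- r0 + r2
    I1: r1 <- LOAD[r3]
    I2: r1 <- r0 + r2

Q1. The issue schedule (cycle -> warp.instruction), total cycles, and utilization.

cycle 0: W0.I0
cycle 1: W1.I0
cycle 2: W2.I0
cycle 3: W0.I1
cycle 4: W1.I1
cycle 5: W2.I1
cycle 6: W0.I2
cycle 7: W1.I2
cycle 8: idle
cycle 9: idle
cycle 10: W2.I2

Answer: 11 cycles, utilization 9/11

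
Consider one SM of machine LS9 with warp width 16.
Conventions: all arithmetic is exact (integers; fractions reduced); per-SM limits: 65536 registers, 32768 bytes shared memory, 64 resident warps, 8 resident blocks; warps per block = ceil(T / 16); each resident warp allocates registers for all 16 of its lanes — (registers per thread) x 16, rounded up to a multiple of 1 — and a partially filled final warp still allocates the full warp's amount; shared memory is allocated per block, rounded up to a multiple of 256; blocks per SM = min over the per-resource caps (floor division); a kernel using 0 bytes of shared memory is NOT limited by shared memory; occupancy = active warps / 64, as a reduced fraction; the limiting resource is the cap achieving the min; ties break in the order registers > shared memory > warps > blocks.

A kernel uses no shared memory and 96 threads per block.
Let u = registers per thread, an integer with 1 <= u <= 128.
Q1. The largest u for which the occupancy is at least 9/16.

Answer: u = 113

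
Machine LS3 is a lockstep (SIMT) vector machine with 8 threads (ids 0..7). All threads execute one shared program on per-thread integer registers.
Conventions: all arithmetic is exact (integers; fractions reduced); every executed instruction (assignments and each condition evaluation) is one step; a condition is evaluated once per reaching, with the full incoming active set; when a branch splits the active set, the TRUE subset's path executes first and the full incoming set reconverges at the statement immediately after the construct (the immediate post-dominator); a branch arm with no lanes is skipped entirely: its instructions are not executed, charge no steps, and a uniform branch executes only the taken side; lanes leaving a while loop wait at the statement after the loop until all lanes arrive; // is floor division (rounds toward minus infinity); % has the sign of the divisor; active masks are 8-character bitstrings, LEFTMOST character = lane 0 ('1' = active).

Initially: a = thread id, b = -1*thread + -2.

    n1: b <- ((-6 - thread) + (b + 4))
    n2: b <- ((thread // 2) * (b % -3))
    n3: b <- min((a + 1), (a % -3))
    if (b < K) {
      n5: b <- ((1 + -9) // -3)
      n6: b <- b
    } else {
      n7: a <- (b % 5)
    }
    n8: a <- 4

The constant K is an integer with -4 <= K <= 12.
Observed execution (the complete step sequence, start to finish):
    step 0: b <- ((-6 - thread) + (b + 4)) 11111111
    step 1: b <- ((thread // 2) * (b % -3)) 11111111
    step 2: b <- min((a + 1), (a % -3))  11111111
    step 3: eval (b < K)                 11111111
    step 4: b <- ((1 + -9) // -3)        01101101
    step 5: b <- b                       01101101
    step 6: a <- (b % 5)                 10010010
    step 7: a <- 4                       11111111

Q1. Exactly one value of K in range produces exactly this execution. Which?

Answer: K = 0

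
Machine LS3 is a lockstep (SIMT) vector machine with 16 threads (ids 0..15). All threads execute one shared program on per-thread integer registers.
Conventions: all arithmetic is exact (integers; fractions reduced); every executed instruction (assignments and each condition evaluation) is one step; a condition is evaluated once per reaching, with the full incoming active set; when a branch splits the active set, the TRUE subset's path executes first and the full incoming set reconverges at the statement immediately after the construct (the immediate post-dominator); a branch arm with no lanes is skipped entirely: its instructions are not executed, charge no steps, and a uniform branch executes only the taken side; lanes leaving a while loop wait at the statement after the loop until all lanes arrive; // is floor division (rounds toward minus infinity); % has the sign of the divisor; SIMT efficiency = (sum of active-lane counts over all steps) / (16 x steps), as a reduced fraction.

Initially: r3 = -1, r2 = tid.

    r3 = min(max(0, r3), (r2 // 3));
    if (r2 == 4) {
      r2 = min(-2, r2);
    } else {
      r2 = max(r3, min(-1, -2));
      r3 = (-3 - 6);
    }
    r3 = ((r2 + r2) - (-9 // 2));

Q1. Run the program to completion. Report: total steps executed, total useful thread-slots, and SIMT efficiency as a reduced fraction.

Answer: 6 steps, 79 useful, 79/96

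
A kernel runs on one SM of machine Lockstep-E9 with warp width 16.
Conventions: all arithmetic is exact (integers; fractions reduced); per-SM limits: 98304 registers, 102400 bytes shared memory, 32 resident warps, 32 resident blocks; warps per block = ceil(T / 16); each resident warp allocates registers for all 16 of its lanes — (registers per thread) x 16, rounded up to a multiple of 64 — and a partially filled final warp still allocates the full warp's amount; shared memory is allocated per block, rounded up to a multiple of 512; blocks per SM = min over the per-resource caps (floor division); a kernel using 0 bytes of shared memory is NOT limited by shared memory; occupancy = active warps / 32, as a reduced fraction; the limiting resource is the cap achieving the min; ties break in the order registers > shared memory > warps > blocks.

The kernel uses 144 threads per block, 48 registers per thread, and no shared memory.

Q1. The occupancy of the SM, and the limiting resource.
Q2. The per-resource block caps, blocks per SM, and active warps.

Answer: occupancy 27/32, limited by warps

registers: 14 blocks
shared memory: no limit (kernel uses none)
warps: 3 blocks
blocks: 32 blocks

Answer: 3 blocks, 27 active warps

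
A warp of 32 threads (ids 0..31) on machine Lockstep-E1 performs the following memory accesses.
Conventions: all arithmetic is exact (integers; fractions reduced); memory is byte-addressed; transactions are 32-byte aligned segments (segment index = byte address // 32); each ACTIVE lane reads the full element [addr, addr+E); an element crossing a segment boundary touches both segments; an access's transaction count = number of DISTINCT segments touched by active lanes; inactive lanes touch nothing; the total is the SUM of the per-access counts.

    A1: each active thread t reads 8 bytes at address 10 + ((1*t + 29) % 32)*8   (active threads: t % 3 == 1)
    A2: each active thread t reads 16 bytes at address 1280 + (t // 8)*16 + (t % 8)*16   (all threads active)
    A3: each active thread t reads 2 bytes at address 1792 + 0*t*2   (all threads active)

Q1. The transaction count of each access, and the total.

A1: 9 transactions
A2: 6 transactions
A3: 1 transaction

Answer: 9,6,1; total 16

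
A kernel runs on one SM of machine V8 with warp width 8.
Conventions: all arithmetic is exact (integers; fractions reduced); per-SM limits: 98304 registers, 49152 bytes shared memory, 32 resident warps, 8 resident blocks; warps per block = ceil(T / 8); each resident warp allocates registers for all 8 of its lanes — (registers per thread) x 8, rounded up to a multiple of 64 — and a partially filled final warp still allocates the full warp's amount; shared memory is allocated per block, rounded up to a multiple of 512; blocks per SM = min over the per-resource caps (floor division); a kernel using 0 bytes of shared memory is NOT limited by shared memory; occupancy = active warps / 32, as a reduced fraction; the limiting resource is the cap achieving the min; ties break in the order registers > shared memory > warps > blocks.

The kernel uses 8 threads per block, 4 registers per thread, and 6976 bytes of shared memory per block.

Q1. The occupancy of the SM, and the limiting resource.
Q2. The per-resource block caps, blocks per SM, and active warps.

Answer: occupancy 3/16, limited by shared memory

registers: 1536 blocks
shared memory: 6 blocks
warps: 32 blocks
blocks: 8 blocks

Answer: 6 blocks, 6 active warps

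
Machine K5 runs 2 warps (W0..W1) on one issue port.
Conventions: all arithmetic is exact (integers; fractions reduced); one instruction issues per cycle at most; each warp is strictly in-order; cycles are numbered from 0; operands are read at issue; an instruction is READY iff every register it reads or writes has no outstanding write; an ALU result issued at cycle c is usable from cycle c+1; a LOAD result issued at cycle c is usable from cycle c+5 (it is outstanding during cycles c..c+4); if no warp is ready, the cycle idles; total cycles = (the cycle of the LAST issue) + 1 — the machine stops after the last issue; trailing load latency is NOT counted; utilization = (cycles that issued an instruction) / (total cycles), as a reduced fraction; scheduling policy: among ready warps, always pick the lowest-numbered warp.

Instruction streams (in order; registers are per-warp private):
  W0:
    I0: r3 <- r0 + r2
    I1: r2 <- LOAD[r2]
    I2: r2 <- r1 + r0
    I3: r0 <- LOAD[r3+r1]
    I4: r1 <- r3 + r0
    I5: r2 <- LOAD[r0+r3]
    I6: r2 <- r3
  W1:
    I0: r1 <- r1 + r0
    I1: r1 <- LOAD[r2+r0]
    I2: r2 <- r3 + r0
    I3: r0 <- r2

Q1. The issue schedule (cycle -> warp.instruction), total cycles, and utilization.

cycle 0: W0.I0
cycle 1: W0.I1
cycle 2: W1.I0
cycle 3: W1.I1
cycle 4: W1.I2
cycle 5: W1.I3
cycle 6: W0.I2
cycle 7: W0.I3
cycle 8: idle
cycle 9: idle
cycle 10: idle
cycle 11: idle
cycle 12: W0.I4
cycle 13: W0.I5
cycle 14: idle
cycle 15: idle
cycle 16: idle
cycle 17: idle
cycle 18: W0.I6

Answer: 19 cycles, utilization 11/19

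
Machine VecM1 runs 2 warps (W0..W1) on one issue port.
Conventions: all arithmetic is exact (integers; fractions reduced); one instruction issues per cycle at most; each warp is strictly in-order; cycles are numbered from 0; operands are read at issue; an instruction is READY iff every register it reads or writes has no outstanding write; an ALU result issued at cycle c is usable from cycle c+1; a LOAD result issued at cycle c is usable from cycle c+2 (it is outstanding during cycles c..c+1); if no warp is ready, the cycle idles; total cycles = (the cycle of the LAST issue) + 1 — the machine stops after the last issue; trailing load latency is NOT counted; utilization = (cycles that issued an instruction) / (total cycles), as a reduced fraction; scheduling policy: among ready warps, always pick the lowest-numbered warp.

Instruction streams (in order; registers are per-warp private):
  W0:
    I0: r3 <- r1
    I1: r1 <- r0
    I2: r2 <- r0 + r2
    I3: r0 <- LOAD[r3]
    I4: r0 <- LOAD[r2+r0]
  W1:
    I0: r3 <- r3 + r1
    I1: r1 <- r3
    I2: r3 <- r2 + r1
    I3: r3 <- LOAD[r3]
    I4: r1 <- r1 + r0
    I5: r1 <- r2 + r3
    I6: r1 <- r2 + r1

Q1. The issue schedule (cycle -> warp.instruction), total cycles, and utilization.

cycle 0: W0.I0
cycle 1: W0.I1
cycle 2: W0.I2
cycle 3: W0.I3
cycle 4: W1.I0
cycle 5: W0.I4
cycle 6: W1.I1
cycle 7: W1.I2
cycle 8: W1.I3
cycle 9: W1.I4
cycle 10: W1.I5
cycle 11: W1.I6

Answer: 12 cycles, utilization 1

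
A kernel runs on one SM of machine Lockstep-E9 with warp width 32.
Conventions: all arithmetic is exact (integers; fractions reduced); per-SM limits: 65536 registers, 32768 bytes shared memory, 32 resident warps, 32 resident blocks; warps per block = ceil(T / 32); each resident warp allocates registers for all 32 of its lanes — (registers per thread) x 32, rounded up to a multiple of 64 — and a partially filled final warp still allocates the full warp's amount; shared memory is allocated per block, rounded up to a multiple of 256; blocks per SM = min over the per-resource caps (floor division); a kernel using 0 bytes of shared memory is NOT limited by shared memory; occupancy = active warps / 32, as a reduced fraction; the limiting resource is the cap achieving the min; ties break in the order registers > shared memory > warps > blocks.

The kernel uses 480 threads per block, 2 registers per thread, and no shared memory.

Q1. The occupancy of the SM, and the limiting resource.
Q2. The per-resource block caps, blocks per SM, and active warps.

Answer: occupancy 15/16, limited by warps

registers: 68 blocks
shared memory: no limit (kernel uses none)
warps: 2 blocks
blocks: 32 blocks

Answer: 2 blocks, 30 active warps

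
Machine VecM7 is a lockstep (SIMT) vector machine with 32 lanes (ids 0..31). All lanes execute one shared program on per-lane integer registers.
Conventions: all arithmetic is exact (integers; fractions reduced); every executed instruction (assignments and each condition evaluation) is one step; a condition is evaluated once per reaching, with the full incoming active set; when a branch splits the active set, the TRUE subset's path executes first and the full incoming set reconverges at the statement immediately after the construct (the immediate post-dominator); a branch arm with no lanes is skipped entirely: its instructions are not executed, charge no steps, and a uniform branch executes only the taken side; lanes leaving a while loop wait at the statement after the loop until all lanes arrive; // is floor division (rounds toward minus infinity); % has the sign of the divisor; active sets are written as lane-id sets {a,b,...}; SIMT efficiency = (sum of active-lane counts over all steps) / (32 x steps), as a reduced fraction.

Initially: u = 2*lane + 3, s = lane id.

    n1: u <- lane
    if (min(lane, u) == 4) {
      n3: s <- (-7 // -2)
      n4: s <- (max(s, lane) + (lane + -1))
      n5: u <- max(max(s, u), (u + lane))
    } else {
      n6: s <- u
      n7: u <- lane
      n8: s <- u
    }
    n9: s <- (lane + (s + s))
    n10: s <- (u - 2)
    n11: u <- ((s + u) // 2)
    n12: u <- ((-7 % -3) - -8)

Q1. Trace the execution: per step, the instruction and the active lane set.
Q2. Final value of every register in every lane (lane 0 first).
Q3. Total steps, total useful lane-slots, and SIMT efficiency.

step 0: u <- lane                    {0,1,2,3,4,5,6,7,8,9,10,11,12,13,14,15,16,17,18,19,20,21,22,23,24,25,26,27,28,29,30,31}
step 1: eval (min(lane, u) == 4)     {0,1,2,3,4,5,6,7,8,9,10,11,12,13,14,15,16,17,18,19,20,21,22,23,24,25,26,27,28,29,30,31}
step 2: s <- (-7 // -2)              {4}
step 3: s <- (max(s, lane) + (lane + -1)) {4}
step 4: u <- max(max(s, u), (u + lane)) {4}
step 5: s <- u                       {0,1,2,3,5,6,7,8,9,10,11,12,13,14,15,16,17,18,19,20,21,22,23,24,25,26,27,28,29,30,31}
step 6: u <- lane                    {0,1,2,3,5,6,7,8,9,10,11,12,13,14,15,16,17,18,19,20,21,22,23,24,25,26,27,28,29,30,31}
step 7: s <- u                       {0,1,2,3,5,6,7,8,9,10,11,12,13,14,15,16,17,18,19,20,21,22,23,24,25,26,27,28,29,30,31}
step 8: s <- (lane + (s + s))        {0,1,2,3,4,5,6,7,8,9,10,11,12,13,14,15,16,17,18,19,20,21,22,23,24,25,26,27,28,29,30,31}
step 9: s <- (u - 2)                 {0,1,2,3,4,5,6,7,8,9,10,11,12,13,14,15,16,17,18,19,20,21,22,23,24,25,26,27,28,29,30,31}
step 10: u <- ((s + u) // 2)          {0,1,2,3,4,5,6,7,8,9,10,11,12,13,14,15,16,17,18,19,20,21,22,23,24,25,26,27,28,29,30,31}
step 11: u <- ((-7 % -3) - -8)        {0,1,2,3,4,5,6,7,8,9,10,11,12,13,14,15,16,17,18,19,20,21,22,23,24,25,26,27,28,29,30,31}

Answer: 12 steps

u: 7,7,7,7,7,7,7,7,7,7,7,7,7,7,7,7,7,7,7,7,7,7,7,7,7,7,7,7,7,7,7,7
s: -2,-1,0,1,6,3,4,5,6,7,8,9,10,11,12,13,14,15,16,17,18,19,20,21,22,23,24,25,26,27,28,29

steps = 12; useful = 288; efficiency = 288/384 = 3/4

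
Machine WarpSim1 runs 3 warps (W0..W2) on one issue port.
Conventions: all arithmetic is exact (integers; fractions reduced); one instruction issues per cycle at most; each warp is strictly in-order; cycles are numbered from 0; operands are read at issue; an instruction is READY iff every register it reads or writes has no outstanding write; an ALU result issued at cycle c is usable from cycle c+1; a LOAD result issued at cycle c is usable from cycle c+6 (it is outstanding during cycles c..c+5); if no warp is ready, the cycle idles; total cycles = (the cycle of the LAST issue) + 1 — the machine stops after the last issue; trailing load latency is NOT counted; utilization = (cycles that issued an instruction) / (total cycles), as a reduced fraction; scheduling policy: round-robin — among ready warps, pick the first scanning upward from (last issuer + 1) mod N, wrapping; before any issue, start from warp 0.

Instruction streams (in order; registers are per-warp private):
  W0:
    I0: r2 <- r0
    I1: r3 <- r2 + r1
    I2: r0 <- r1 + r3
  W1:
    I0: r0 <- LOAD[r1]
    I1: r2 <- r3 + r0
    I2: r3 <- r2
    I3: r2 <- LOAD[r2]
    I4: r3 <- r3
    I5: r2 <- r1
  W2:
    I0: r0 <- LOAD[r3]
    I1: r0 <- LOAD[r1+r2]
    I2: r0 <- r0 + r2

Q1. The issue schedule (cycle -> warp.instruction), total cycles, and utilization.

cycle 0: W0.I0
cycle 1: W1.I0
cycle 2: W2.I0
cycle 3: W0.I1
cycle 4: W0.I2
cycle 5: idle
cycle 6: idle
cycle 7: W1.I1
cycle 8: W2.I1
cycle 9: W1.I2
cycle 10: W1.I3
cycle 11: W1.I4
cycle 12: idle
cycle 13: idle
cycle 14: W2.I2
cycle 15: idle
cycle 16: W1.I5

Answer: 17 cycles, utilization 12/17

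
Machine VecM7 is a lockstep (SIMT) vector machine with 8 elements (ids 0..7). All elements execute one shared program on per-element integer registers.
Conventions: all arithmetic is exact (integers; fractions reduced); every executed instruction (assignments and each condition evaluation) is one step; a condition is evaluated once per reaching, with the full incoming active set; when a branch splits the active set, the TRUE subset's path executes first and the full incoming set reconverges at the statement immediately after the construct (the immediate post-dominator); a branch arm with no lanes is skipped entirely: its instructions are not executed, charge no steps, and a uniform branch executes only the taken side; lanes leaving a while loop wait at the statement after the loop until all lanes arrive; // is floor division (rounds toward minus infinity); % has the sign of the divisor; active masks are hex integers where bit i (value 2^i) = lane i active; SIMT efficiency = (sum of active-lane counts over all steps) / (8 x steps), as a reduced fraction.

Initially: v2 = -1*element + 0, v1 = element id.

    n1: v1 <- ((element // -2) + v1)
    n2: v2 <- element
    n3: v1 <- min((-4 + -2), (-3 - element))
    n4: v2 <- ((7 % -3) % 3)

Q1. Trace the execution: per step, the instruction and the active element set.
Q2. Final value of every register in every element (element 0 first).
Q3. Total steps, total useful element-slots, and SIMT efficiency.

step 0: v1 <- ((element // -2) + v1) 0xff
step 1: v2 <- element                0xff
step 2: v1 <- min((-4 + -2), (-3 - element)) 0xff
step 3: v2 <- ((7 % -3) % 3)         0xff

Answer: 4 steps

v2: 1,1,1,1,1,1,1,1
v1: -6,-6,-6,-6,-7,-8,-9,-10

steps = 4; useful = 32; efficiency = 32/32 = 1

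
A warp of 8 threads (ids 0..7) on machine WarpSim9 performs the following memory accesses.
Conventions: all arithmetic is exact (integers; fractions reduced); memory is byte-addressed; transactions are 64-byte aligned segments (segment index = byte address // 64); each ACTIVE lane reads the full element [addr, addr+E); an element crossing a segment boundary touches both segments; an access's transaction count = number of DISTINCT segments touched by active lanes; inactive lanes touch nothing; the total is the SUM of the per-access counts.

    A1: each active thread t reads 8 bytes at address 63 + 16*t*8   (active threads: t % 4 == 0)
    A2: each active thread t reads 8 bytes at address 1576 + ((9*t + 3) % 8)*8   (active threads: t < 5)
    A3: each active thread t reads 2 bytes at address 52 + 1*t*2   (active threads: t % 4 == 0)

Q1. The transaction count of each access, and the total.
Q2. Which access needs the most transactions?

A1: 4 transactions
A2: 1 transaction
A3: 1 transaction

Answer: 4,1,1; total 6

Answer: A1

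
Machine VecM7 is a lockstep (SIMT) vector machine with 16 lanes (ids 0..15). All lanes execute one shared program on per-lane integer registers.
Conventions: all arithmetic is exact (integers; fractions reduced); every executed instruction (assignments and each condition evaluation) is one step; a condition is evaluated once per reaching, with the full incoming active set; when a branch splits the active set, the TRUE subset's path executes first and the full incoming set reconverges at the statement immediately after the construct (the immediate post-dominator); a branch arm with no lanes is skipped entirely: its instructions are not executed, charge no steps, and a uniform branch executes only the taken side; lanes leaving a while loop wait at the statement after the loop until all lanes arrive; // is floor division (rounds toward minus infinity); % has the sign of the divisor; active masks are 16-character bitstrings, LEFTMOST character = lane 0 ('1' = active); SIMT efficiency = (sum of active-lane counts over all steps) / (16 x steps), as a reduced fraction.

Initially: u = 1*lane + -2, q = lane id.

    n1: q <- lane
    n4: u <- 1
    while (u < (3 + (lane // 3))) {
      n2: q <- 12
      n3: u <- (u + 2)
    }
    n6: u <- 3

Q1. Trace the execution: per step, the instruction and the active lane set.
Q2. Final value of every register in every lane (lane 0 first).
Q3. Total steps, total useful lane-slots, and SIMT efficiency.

step 0: q <- lane                    1111111111111111
step 1: u <- 1                       1111111111111111
step 2: eval (u < (3 + (lane // 3))) 1111111111111111
step 3: q <- 12                      1111111111111111
step 4: u <- (u + 2)                 1111111111111111
step 5: eval (u < (3 + (lane // 3))) 1111111111111111
step 6: q <- 12                      0001111111111111
step 7: u <- (u + 2)                 0001111111111111
step 8: eval (u < (3 + (lane // 3))) 0001111111111111
step 9: q <- 12                      0000000001111111
step 10: u <- (u + 2)                 0000000001111111
step 11: eval (u < (3 + (lane // 3))) 0000000001111111
step 12: q <- 12                      0000000000000001
step 13: u <- (u + 2)                 0000000000000001
step 14: eval (u < (3 + (lane // 3))) 0000000000000001
step 15: u <- 3                       1111111111111111

Answer: 16 steps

u: 3,3,3,3,3,3,3,3,3,3,3,3,3,3,3,3
q: 12,12,12,12,12,12,12,12,12,12,12,12,12,12,12,12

steps = 16; useful = 175; efficiency = 175/256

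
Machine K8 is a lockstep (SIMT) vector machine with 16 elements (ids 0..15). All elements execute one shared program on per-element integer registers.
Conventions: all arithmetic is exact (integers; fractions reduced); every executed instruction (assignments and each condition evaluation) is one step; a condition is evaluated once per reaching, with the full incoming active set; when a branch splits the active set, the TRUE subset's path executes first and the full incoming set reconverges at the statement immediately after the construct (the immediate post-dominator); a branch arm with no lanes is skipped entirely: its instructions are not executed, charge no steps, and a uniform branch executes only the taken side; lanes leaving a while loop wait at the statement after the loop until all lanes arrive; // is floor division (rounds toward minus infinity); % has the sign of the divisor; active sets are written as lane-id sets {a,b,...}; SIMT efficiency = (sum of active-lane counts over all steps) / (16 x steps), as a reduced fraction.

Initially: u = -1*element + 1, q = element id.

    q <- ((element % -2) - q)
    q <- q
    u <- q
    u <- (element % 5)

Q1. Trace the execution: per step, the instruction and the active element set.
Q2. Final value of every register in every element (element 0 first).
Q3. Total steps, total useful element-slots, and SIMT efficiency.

step 0: q <- ((element % -2) - q)    {0,1,2,3,4,5,6,7,8,9,10,11,12,13,14,15}
step 1: q <- q                       {0,1,2,3,4,5,6,7,8,9,10,11,12,13,14,15}
step 2: u <- q                       {0,1,2,3,4,5,6,7,8,9,10,11,12,13,14,15}
step 3: u <- (element % 5)           {0,1,2,3,4,5,6,7,8,9,10,11,12,13,14,15}

Answer: 4 steps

u: 0,1,2,3,4,0,1,2,3,4,0,1,2,3,4,0
q: 0,-2,-2,-4,-4,-6,-6,-8,-8,-10,-10,-12,-12,-14,-14,-16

steps = 4; useful = 64; efficiency = 64/64 = 1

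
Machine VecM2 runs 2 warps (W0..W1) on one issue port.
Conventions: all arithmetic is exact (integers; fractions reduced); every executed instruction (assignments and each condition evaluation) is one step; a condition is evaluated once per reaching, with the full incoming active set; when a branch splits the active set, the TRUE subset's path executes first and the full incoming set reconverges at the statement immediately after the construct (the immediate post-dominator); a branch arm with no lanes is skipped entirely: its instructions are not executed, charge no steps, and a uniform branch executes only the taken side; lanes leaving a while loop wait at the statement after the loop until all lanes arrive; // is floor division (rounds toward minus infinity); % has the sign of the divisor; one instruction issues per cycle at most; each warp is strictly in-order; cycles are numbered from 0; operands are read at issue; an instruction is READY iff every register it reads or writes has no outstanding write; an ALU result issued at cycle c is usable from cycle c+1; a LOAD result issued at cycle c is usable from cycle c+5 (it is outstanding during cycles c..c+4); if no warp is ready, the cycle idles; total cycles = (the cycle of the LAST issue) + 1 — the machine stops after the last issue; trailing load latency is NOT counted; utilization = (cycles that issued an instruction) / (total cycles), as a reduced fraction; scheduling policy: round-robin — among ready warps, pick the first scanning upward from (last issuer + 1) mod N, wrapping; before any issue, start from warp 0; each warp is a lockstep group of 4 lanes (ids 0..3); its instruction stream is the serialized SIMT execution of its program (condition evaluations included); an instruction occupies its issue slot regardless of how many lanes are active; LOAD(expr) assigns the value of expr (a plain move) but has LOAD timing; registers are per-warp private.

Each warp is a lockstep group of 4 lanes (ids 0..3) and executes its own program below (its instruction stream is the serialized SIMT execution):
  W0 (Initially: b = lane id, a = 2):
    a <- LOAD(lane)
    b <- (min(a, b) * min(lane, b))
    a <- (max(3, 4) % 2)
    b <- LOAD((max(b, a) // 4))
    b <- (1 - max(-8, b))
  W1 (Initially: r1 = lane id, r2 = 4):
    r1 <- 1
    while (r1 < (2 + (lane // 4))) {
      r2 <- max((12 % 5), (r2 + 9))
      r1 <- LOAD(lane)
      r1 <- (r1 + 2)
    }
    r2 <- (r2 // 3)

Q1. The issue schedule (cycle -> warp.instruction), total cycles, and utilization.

cycle 0: W0.I0
cycle 1: W1.I0
cycle 2: W1.I1
cycle 3: W1.I2
cycle 4: W1.I3
cycle 5: W0.I1
cycle 6: W0.I2
cycle 7: W0.I3
cycle 8: idle
cycle 9: W1.I4
cycle 10: W1.I5
cycle 11: W1.I6
cycle 12: W0.I4

Answer: 13 cycles, utilization 12/13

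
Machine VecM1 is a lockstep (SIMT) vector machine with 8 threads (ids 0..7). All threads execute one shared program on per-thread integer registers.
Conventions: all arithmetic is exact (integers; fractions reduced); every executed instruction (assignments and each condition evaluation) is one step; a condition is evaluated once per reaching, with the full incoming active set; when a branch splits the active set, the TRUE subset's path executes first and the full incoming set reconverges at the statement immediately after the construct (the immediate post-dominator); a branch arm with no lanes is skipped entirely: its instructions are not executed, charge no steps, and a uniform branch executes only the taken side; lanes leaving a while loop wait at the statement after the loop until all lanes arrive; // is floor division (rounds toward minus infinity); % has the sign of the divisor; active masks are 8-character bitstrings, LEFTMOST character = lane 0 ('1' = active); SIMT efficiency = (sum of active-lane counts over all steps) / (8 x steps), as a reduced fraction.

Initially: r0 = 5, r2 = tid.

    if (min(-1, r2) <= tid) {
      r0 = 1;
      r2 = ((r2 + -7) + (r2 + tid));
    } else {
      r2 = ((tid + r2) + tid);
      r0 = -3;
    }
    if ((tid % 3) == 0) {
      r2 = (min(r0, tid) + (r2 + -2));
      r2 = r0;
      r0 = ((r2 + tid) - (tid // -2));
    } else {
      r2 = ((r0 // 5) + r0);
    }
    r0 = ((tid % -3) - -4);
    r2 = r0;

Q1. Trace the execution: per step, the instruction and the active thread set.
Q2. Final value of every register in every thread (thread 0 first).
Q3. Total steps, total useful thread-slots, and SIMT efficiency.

step 0: eval (min(-1, r2) <= tid)    11111111
step 1: r0 <- 1                      11111111
step 2: r2 <- ((r2 + -7) + (r2 + tid)) 11111111
step 3: eval ((tid % 3) == 0)        11111111
step 4: r2 <- (min(r0, tid) + (r2 + -2)) 10010010
step 5: r2 <- r0                     10010010
step 6: r0 <- ((r2 + tid) - (tid // -2)) 10010010
step 7: r2 <- ((r0 // 5) + r0)       01101101
step 8: r0 <- ((tid % -3) - -4)      11111111
step 9: r2 <- r0                     11111111

Answer: 10 steps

r0: 4,2,3,4,2,3,4,2
r2: 4,2,3,4,2,3,4,2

steps = 10; useful = 62; efficiency = 62/80 = 31/40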